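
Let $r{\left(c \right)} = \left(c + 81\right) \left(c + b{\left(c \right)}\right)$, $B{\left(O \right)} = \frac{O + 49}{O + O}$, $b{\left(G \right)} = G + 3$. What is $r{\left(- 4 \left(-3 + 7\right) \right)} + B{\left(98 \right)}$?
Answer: $- \frac{7537}{4} \approx -1884.3$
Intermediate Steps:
$b{\left(G \right)} = 3 + G$
$B{\left(O \right)} = \frac{49 + O}{2 O}$
$r{\left(c \right)} = \left(3 + 2 c\right) \left(81 + c\right)$ ($r{\left(c \right)} = \left(c + 81\right) \left(c + \left(3 + c\right)\right) = \left(81 + c\right) \left(3 + 2 c\right) = \left(3 + 2 c\right) \left(81 + c\right)$)
$r{\left(- 4 \left(-3 + 7\right) \right)} + B{\left(98 \right)} = \left(243 + 2 \left(- 4 \left(-3 + 7\right)\right)^{2} + 165 \left(- 4 \left(-3 + 7\right)\right)\right) + \frac{49 + 98}{2 \cdot 98} = \left(243 + 2 \left(\left(-4\right) 4\right)^{2} + 165 \left(\left(-4\right) 4\right)\right) + \frac{1}{2} \cdot \frac{1}{98} \cdot 147 = \left(243 + 2 \left(-16\right)^{2} + 165 \left(-16\right)\right) + \frac{3}{4} = \left(243 + 2 \cdot 256 - 2640\right) + \frac{3}{4} = \left(243 + 512 - 2640\right) + \frac{3}{4} = -1885 + \frac{3}{4} = - \frac{7537}{4}$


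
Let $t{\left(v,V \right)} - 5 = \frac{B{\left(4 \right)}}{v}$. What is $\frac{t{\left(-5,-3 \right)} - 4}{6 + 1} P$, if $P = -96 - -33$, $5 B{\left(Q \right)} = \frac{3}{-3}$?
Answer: $- \frac{234}{25} \approx -9.36$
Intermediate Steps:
$B{\left(Q \right)} = - \frac{1}{5}$ ($B{\left(Q \right)} = \frac{3 \frac{1}{-3}}{5} = \frac{3 \left(- \frac{1}{3}\right)}{5} = \frac{1}{5} \left(-1\right) = - \frac{1}{5}$)
$t{\left(v,V \right)} = 5 - \frac{1}{5 v}$
$P = -63$ ($P = -96 + 33 = -63$)
$\frac{t{\left(-5,-3 \right)} - 4}{6 + 1} P = \frac{\left(5 - \frac{1}{5 \left(-5\right)}\right) - 4}{6 + 1} \left(-63\right) = \frac{\left(5 - - \frac{1}{25}\right) - 4}{7} \left(-63\right) = \left(\left(5 + \frac{1}{25}\right) - 4\right) \frac{1}{7} \left(-63\right) = \left(\frac{126}{25} - 4\right) \frac{1}{7} \left(-63\right) = \frac{26}{25} \cdot \frac{1}{7} \left(-63\right) = \frac{26}{175} \left(-63\right) = - \frac{234}{25}$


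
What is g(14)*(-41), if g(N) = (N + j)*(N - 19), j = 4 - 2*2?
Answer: 2870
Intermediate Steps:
j = 0 (j = 4 - 4 = 0)
g(N) = N*(-19 + N) (g(N) = (N + 0)*(N - 19) = N*(-19 + N))
g(14)*(-41) = (14*(-19 + 14))*(-41) = (14*(-5))*(-41) = -70*(-41) = 2870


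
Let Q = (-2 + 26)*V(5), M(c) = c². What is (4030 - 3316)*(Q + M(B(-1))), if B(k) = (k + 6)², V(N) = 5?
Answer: 531930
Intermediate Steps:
B(k) = (6 + k)²
Q = 120 (Q = (-2 + 26)*5 = 24*5 = 120)
(4030 - 3316)*(Q + M(B(-1))) = (4030 - 3316)*(120 + ((6 - 1)²)²) = 714*(120 + (5²)²) = 714*(120 + 25²) = 714*(120 + 625) = 714*745 = 531930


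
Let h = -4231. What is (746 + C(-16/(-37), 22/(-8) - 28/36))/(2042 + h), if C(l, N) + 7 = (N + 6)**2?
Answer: -965665/2836944 ≈ -0.34039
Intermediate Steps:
C(l, N) = -7 + (6 + N)**2 (C(l, N) = -7 + (N + 6)**2 = -7 + (6 + N)**2)
(746 + C(-16/(-37), 22/(-8) - 28/36))/(2042 + h) = (746 + (-7 + (6 + (22/(-8) - 28/36))**2))/(2042 - 4231) = (746 + (-7 + (6 + (22*(-1/8) - 28*1/36))**2))/(-2189) = (746 + (-7 + (6 + (-11/4 - 7/9))**2))*(-1/2189) = (746 + (-7 + (6 - 127/36)**2))*(-1/2189) = (746 + (-7 + (89/36)**2))*(-1/2189) = (746 + (-7 + 7921/1296))*(-1/2189) = (746 - 1151/1296)*(-1/2189) = (965665/1296)*(-1/2189) = -965665/2836944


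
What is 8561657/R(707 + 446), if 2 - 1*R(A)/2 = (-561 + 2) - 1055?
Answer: 8561657/3232 ≈ 2649.0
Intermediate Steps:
R(A) = 3232 (R(A) = 4 - 2*((-561 + 2) - 1055) = 4 - 2*(-559 - 1055) = 4 - 2*(-1614) = 4 + 3228 = 3232)
8561657/R(707 + 446) = 8561657/3232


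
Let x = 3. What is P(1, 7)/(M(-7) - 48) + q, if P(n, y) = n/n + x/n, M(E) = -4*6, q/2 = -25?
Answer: -901/18 ≈ -50.056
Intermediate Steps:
q = -50 (q = 2*(-25) = -50)
M(E) = -24
P(n, y) = 1 + 3/n (P(n, y) = n/n + 3/n = 1 + 3/n)
P(1, 7)/(M(-7) - 48) + q = ((3 + 1)/1)/(-24 - 48) - 50 = (1*4)/(-72) - 50 = 4*(-1/72) - 50 = -1/18 - 50 = -901/18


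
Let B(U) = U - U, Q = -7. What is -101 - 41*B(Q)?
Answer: -101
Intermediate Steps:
B(U) = 0
-101 - 41*B(Q) = -101 - 41*0 = -101 + 0 = -101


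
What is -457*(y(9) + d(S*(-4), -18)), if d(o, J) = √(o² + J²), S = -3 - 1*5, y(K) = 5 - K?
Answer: 1828 - 914*√337 ≈ -14951.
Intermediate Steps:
S = -8 (S = -3 - 5 = -8)
d(o, J) = √(J² + o²)
-457*(y(9) + d(S*(-4), -18)) = -457*((5 - 1*9) + √((-18)² + (-8*(-4))²)) = -457*((5 - 9) + √(324 + 32²)) = -457*(-4 + √(324 + 1024)) = -457*(-4 + √1348) = -457*(-4 + 2*√337) = 1828 - 914*√337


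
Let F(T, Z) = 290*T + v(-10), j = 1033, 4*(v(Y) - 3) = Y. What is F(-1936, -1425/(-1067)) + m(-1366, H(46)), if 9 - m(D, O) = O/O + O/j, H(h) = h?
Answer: -1159917571/2066 ≈ -5.6143e+5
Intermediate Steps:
v(Y) = 3 + Y/4
F(T, Z) = 1/2 + 290*T (F(T, Z) = 290*T + (3 + (1/4)*(-10)) = 290*T + (3 - 5/2) = 290*T + 1/2 = 1/2 + 290*T)
m(D, O) = 8 - O/1033 (m(D, O) = 9 - (O/O + O/1033) = 9 - (1 + O*(1/1033)) = 9 - (1 + O/1033) = 9 + (-1 - O/1033) = 8 - O/1033)
F(-1936, -1425/(-1067)) + m(-1366, H(46)) = (1/2 + 290*(-1936)) + (8 - 1/1033*46) = (1/2 - 561440) + (8 - 46/1033) = -1122879/2 + 8218/1033 = -1159917571/2066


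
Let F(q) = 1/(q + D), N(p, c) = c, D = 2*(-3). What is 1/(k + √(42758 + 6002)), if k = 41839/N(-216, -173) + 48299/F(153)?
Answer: 21248725519/150859813473566286 - 29929*√12190/754299067367831430 ≈ 1.4085e-7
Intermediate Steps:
D = -6
F(q) = 1/(-6 + q) (F(q) = 1/(q - 6) = 1/(-6 + q))
k = 1228250030/173 (k = 41839/(-173) + 48299/(1/(-6 + 153)) = 41839*(-1/173) + 48299/(1/147) = -41839/173 + 48299/(1/147) = -41839/173 + 48299*147 = -41839/173 + 7099953 = 1228250030/173 ≈ 7.0997e+6)
1/(k + √(42758 + 6002)) = 1/(1228250030/173 + √(42758 + 6002)) = 1/(1228250030/173 + √48760) = 1/(1228250030/173 + 2*√12190)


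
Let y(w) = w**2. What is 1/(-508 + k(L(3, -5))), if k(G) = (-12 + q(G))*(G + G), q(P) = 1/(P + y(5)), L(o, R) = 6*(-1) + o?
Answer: -11/4799 ≈ -0.0022921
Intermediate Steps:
L(o, R) = -6 + o
q(P) = 1/(25 + P) (q(P) = 1/(P + 5**2) = 1/(P + 25) = 1/(25 + P))
k(G) = 2*G*(-12 + 1/(25 + G)) (k(G) = (-12 + 1/(25 + G))*(G + G) = (-12 + 1/(25 + G))*(2*G) = 2*G*(-12 + 1/(25 + G)))
1/(-508 + k(L(3, -5))) = 1/(-508 - 2*(-6 + 3)*(299 + 12*(-6 + 3))/(25 + (-6 + 3))) = 1/(-508 - 2*(-3)*(299 + 12*(-3))/(25 - 3)) = 1/(-508 - 2*(-3)*(299 - 36)/22) = 1/(-508 - 2*(-3)*1/22*263) = 1/(-508 + 789/11) = 1/(-4799/11) = -11/4799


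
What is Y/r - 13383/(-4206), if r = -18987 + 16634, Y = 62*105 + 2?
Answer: 1366909/3298906 ≈ 0.41435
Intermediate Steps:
Y = 6512 (Y = 6510 + 2 = 6512)
r = -2353
Y/r - 13383/(-4206) = 6512/(-2353) - 13383/(-4206) = 6512*(-1/2353) - 13383*(-1/4206) = -6512/2353 + 4461/1402 = 1366909/3298906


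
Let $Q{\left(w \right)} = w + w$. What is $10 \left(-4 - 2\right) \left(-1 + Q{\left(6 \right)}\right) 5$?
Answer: $-3300$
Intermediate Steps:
$Q{\left(w \right)} = 2 w$
$10 \left(-4 - 2\right) \left(-1 + Q{\left(6 \right)}\right) 5 = 10 \left(-4 - 2\right) \left(-1 + 2 \cdot 6\right) 5 = 10 \left(- 6 \left(-1 + 12\right)\right) 5 = 10 \left(\left(-6\right) 11\right) 5 = 10 \left(-66\right) 5 = \left(-660\right) 5 = -3300$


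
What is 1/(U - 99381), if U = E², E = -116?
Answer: -1/85925 ≈ -1.1638e-5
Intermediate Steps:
U = 13456 (U = (-116)² = 13456)
1/(U - 99381) = 1/(13456 - 99381) = 1/(-85925) = -1/85925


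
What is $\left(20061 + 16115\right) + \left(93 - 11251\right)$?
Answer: $25018$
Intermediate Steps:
$\left(20061 + 16115\right) + \left(93 - 11251\right) = 36176 - 11158 = 25018$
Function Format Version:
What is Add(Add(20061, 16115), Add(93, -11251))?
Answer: 25018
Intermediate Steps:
Add(Add(20061, 16115), Add(93, -11251)) = Add(36176, -11158) = 25018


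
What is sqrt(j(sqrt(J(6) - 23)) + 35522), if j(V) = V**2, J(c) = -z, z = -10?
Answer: sqrt(35509) ≈ 188.44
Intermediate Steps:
J(c) = 10 (J(c) = -1*(-10) = 10)
sqrt(j(sqrt(J(6) - 23)) + 35522) = sqrt((sqrt(10 - 23))**2 + 35522) = sqrt((sqrt(-13))**2 + 35522) = sqrt((I*sqrt(13))**2 + 35522) = sqrt(-13 + 35522) = sqrt(35509)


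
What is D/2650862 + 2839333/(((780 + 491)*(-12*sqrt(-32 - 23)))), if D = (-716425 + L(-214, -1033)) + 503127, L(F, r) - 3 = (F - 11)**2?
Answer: -81335/1325431 + 2839333*I*sqrt(55)/838860 ≈ -0.061365 + 25.102*I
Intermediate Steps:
L(F, r) = 3 + (-11 + F)**2 (L(F, r) = 3 + (F - 11)**2 = 3 + (-11 + F)**2)
D = -162670 (D = (-716425 + (3 + (-11 - 214)**2)) + 503127 = (-716425 + (3 + (-225)**2)) + 503127 = (-716425 + (3 + 50625)) + 503127 = (-716425 + 50628) + 503127 = -665797 + 503127 = -162670)
D/2650862 + 2839333/(((780 + 491)*(-12*sqrt(-32 - 23)))) = -162670/2650862 + 2839333/(((780 + 491)*(-12*sqrt(-32 - 23)))) = -162670*1/2650862 + 2839333/((1271*(-12*I*sqrt(55)))) = -81335/1325431 + 2839333/((1271*(-12*I*sqrt(55)))) = -81335/1325431 + 2839333/((-15252*I*sqrt(55))) = -81335/1325431 + 2839333*(I*sqrt(55)/838860) = -81335/1325431 + 2839333*I*sqrt(55)/838860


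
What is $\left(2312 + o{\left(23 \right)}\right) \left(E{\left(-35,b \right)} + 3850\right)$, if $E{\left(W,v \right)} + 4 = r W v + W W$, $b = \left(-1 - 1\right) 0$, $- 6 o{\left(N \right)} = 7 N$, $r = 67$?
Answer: $\frac{69528481}{6} \approx 1.1588 \cdot 10^{7}$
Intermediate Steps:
$o{\left(N \right)} = - \frac{7 N}{6}$
$b = 0$ ($b = \left(-2\right) 0 = 0$)
$E{\left(W,v \right)} = -4 + W^{2} + 67 W v$ ($E{\left(W,v \right)} = -4 + \left(67 W v + W W\right) = -4 + \left(67 W v + W^{2}\right) = -4 + \left(W^{2} + 67 W v\right) = -4 + W^{2} + 67 W v$)
$\left(2312 + o{\left(23 \right)}\right) \left(E{\left(-35,b \right)} + 3850\right) = \left(2312 - \frac{161}{6}\right) \left(\left(-4 + \left(-35\right)^{2} + 67 \left(-35\right) 0\right) + 3850\right) = \left(2312 - \frac{161}{6}\right) \left(\left(-4 + 1225 + 0\right) + 3850\right) = \frac{13711 \left(1221 + 3850\right)}{6} = \frac{13711}{6} \cdot 5071 = \frac{69528481}{6}$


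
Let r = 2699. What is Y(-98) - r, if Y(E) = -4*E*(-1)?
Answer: -3091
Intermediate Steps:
Y(E) = 4*E
Y(-98) - r = 4*(-98) - 1*2699 = -392 - 2699 = -3091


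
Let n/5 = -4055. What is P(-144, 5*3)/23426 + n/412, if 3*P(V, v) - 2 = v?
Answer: -41908219/851604 ≈ -49.211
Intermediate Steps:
n = -20275 (n = 5*(-4055) = -20275)
P(V, v) = ⅔ + v/3
P(-144, 5*3)/23426 + n/412 = (⅔ + (5*3)/3)/23426 - 20275/412 = (⅔ + (⅓)*15)*(1/23426) - 20275*1/412 = (⅔ + 5)*(1/23426) - 20275/412 = (17/3)*(1/23426) - 20275/412 = 1/4134 - 20275/412 = -41908219/851604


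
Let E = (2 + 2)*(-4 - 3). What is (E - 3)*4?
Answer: -124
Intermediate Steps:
E = -28 (E = 4*(-7) = -28)
(E - 3)*4 = (-28 - 3)*4 = -31*4 = -124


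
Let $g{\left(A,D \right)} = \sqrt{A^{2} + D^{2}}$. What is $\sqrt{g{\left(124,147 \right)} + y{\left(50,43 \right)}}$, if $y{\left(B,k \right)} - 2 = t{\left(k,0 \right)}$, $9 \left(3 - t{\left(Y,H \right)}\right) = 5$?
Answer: $\frac{\sqrt{40 + 9 \sqrt{36985}}}{3} \approx 14.027$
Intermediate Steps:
$t{\left(Y,H \right)} = \frac{22}{9}$ ($t{\left(Y,H \right)} = 3 - \frac{5}{9} = \frac{22}{9}$)
$y{\left(B,k \right)} = \frac{40}{9}$ ($y{\left(B,k \right)} = 2 + \frac{22}{9} = \frac{40}{9}$)
$\sqrt{g{\left(124,147 \right)} + y{\left(50,43 \right)}} = \sqrt{\sqrt{124^{2} + 147^{2}} + \frac{40}{9}} = \sqrt{\sqrt{15376 + 21609} + \frac{40}{9}} = \sqrt{\sqrt{36985} + \frac{40}{9}} = \sqrt{\frac{40}{9} + \sqrt{36985}}$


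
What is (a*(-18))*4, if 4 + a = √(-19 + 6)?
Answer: 288 - 72*I*√13 ≈ 288.0 - 259.6*I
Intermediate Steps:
a = -4 + I*√13 (a = -4 + √(-19 + 6) = -4 + √(-13) = -4 + I*√13 ≈ -4.0 + 3.6056*I)
(a*(-18))*4 = ((-4 + I*√13)*(-18))*4 = (72 - 18*I*√13)*4 = 288 - 72*I*√13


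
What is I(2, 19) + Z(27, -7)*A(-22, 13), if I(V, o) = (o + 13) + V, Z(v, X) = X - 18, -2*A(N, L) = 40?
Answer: 534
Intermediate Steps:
A(N, L) = -20 (A(N, L) = -1/2*40 = -20)
Z(v, X) = -18 + X
I(V, o) = 13 + V + o (I(V, o) = (13 + o) + V = 13 + V + o)
I(2, 19) + Z(27, -7)*A(-22, 13) = (13 + 2 + 19) + (-18 - 7)*(-20) = 34 - 25*(-20) = 34 + 500 = 534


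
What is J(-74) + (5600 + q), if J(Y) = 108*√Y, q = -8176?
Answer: -2576 + 108*I*√74 ≈ -2576.0 + 929.05*I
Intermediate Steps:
J(-74) + (5600 + q) = 108*√(-74) + (5600 - 8176) = 108*(I*√74) - 2576 = 108*I*√74 - 2576 = -2576 + 108*I*√74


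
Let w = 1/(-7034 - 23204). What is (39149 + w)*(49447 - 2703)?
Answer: 27667480538492/15119 ≈ 1.8300e+9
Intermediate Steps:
w = -1/30238 (w = 1/(-30238) = -1/30238 ≈ -3.3071e-5)
(39149 + w)*(49447 - 2703) = (39149 - 1/30238)*(49447 - 2703) = (1183787461/30238)*46744 = 27667480538492/15119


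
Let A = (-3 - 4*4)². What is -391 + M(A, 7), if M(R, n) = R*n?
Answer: 2136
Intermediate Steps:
A = 361 (A = (-3 - 16)² = (-19)² = 361)
-391 + M(A, 7) = -391 + 361*7 = -391 + 2527 = 2136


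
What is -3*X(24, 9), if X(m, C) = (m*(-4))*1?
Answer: 288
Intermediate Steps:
X(m, C) = -4*m (X(m, C) = -4*m*1 = -4*m)
-3*X(24, 9) = -(-12)*24 = -3*(-96) = 288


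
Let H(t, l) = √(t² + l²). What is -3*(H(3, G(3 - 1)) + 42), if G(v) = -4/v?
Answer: -126 - 3*√13 ≈ -136.82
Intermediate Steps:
H(t, l) = √(l² + t²)
-3*(H(3, G(3 - 1)) + 42) = -3*(√((-4/(3 - 1))² + 3²) + 42) = -3*(√((-4/2)² + 9) + 42) = -3*(√((-4*½)² + 9) + 42) = -3*(√((-2)² + 9) + 42) = -3*(√(4 + 9) + 42) = -3*(√13 + 42) = -3*(42 + √13) = -126 - 3*√13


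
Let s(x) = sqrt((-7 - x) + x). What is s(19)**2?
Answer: -7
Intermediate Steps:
s(x) = I*sqrt(7) (s(x) = sqrt(-7) = I*sqrt(7))
s(19)**2 = (I*sqrt(7))**2 = -7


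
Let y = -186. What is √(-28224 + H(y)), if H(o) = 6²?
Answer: 18*I*√87 ≈ 167.89*I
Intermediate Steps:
H(o) = 36
√(-28224 + H(y)) = √(-28224 + 36) = √(-28188) = 18*I*√87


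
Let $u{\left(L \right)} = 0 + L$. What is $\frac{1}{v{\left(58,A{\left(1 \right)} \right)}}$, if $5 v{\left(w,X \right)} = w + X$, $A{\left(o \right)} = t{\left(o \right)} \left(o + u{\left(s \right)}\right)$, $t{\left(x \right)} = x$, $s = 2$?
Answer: $\frac{5}{61} \approx 0.081967$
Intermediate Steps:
$u{\left(L \right)} = L$
$A{\left(o \right)} = o \left(2 + o\right)$ ($A{\left(o \right)} = o \left(o + 2\right) = o \left(2 + o\right)$)
$v{\left(w,X \right)} = \frac{X}{5} + \frac{w}{5}$ ($v{\left(w,X \right)} = \frac{w + X}{5} = \frac{X + w}{5} = \frac{X}{5} + \frac{w}{5}$)
$\frac{1}{v{\left(58,A{\left(1 \right)} \right)}} = \frac{1}{\frac{1 \left(2 + 1\right)}{5} + \frac{1}{5} \cdot 58} = \frac{1}{\frac{1 \cdot 3}{5} + \frac{58}{5}} = \frac{1}{\frac{1}{5} \cdot 3 + \frac{58}{5}} = \frac{1}{\frac{3}{5} + \frac{58}{5}} = \frac{1}{\frac{61}{5}} = \frac{5}{61}$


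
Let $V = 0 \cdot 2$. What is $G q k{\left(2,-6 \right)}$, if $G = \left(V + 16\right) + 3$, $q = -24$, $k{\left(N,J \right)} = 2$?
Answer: $-912$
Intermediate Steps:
$V = 0$
$G = 19$ ($G = \left(0 + 16\right) + 3 = 16 + 3 = 19$)
$G q k{\left(2,-6 \right)} = 19 \left(-24\right) 2 = \left(-456\right) 2 = -912$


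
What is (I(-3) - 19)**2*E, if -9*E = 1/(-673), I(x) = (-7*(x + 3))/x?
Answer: 361/6057 ≈ 0.059600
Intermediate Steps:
I(x) = (-21 - 7*x)/x (I(x) = (-7*(3 + x))/x = (-21 - 7*x)/x)
E = 1/6057 (E = -1/9/(-673) = -1/9*(-1/673) = 1/6057 ≈ 0.00016510)
(I(-3) - 19)**2*E = ((-7 - 21/(-3)) - 19)**2*(1/6057) = ((-7 - 21*(-1/3)) - 19)**2*(1/6057) = ((-7 + 7) - 19)**2*(1/6057) = (0 - 19)**2*(1/6057) = (-19)**2*(1/6057) = 361*(1/6057) = 361/6057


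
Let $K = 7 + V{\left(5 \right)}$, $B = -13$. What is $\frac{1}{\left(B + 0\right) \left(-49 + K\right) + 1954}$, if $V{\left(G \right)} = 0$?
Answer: $\frac{1}{2500} \approx 0.0004$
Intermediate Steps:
$K = 7$ ($K = 7 + 0 = 7$)
$\frac{1}{\left(B + 0\right) \left(-49 + K\right) + 1954} = \frac{1}{\left(-13 + 0\right) \left(-49 + 7\right) + 1954} = \frac{1}{\left(-13\right) \left(-42\right) + 1954} = \frac{1}{546 + 1954} = \frac{1}{2500}$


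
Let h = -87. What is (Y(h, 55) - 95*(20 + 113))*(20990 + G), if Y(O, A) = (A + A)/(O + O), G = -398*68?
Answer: 6677148200/87 ≈ 7.6749e+7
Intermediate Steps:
G = -27064
Y(O, A) = A/O (Y(O, A) = (2*A)/((2*O)) = (2*A)*(1/(2*O)) = A/O)
(Y(h, 55) - 95*(20 + 113))*(20990 + G) = (55/(-87) - 95*(20 + 113))*(20990 - 27064) = (55*(-1/87) - 95*133)*(-6074) = (-55/87 - 12635)*(-6074) = -1099300/87*(-6074) = 6677148200/87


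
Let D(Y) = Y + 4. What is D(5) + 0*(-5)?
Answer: 9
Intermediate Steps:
D(Y) = 4 + Y
D(5) + 0*(-5) = (4 + 5) + 0*(-5) = 9 + 0 = 9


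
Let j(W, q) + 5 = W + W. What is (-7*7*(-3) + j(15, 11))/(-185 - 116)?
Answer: -4/7 ≈ -0.57143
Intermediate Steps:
j(W, q) = -5 + 2*W (j(W, q) = -5 + (W + W) = -5 + 2*W)
(-7*7*(-3) + j(15, 11))/(-185 - 116) = (-7*7*(-3) + (-5 + 2*15))/(-185 - 116) = (-49*(-3) + (-5 + 30))/(-301) = (147 + 25)*(-1/301) = 172*(-1/301) = -4/7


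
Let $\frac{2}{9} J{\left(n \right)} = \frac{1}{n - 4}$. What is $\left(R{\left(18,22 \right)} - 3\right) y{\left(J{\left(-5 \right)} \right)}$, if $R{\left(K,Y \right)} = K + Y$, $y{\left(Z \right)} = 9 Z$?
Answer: $- \frac{333}{2} \approx -166.5$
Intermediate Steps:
$J{\left(n \right)} = \frac{9}{2 \left(-4 + n\right)}$ ($J{\left(n \right)} = \frac{9}{2 \left(n - 4\right)} = \frac{9}{2 \left(-4 + n\right)}$)
$\left(R{\left(18,22 \right)} - 3\right) y{\left(J{\left(-5 \right)} \right)} = \left(\left(18 + 22\right) - 3\right) 9 \frac{9}{2 \left(-4 - 5\right)} = \left(40 - 3\right) 9 \frac{9}{2 \left(-9\right)} = 37 \cdot 9 \cdot \frac{9}{2} \left(- \frac{1}{9}\right) = 37 \cdot 9 \left(- \frac{1}{2}\right) = 37 \left(- \frac{9}{2}\right) = - \frac{333}{2}$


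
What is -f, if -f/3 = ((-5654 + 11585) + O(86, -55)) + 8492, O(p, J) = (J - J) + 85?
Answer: 43524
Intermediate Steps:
O(p, J) = 85 (O(p, J) = 0 + 85 = 85)
f = -43524 (f = -3*(((-5654 + 11585) + 85) + 8492) = -3*((5931 + 85) + 8492) = -3*(6016 + 8492) = -3*14508 = -43524)
-f = -1*(-43524) = 43524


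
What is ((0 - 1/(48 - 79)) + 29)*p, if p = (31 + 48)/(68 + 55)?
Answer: 23700/1271 ≈ 18.647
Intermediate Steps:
p = 79/123 ≈ 0.64228
((0 - 1/(48 - 79)) + 29)*p = ((0 - 1/(48 - 79)) + 29)*(79/123) = ((0 - 1/(-31)) + 29)*(79/123) = ((0 - 1*(-1/31)) + 29)*(79/123) = ((0 + 1/31) + 29)*(79/123) = (1/31 + 29)*(79/123) = (900/31)*(79/123) = 23700/1271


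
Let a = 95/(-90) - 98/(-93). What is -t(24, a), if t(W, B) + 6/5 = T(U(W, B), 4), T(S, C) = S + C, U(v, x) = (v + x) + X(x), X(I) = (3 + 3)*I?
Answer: -74737/2790 ≈ -26.787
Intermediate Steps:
X(I) = 6*I
U(v, x) = v + 7*x (U(v, x) = (v + x) + 6*x = v + 7*x)
T(S, C) = C + S
a = -1/558 (a = 95*(-1/90) - 98*(-1/93) = -19/18 + 98/93 = -1/558 ≈ -0.0017921)
t(W, B) = 14/5 + W + 7*B (t(W, B) = -6/5 + (4 + (W + 7*B)) = -6/5 + (4 + W + 7*B) = 14/5 + W + 7*B)
-t(24, a) = -(14/5 + 24 + 7*(-1/558)) = -(14/5 + 24 - 7/558) = -1*74737/2790 = -74737/2790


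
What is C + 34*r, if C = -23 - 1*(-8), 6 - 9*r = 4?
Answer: -67/9 ≈ -7.4444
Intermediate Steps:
r = 2/9 (r = ⅔ - ⅑*4 = ⅔ - 4/9 = 2/9 ≈ 0.22222)
C = -15 (C = -23 + 8 = -15)
C + 34*r = -15 + 34*(2/9) = -15 + 68/9 = -67/9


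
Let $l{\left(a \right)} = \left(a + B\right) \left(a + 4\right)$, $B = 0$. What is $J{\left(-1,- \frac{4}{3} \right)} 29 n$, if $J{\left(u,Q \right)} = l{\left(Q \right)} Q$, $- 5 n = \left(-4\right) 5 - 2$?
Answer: $\frac{81664}{135} \approx 604.92$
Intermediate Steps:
$n = \frac{22}{5}$ ($n = - \frac{\left(-4\right) 5 - 2}{5} = - \frac{-20 - 2}{5} = \left(- \frac{1}{5}\right) \left(-22\right) = \frac{22}{5} \approx 4.4$)
$l{\left(a \right)} = a \left(4 + a\right)$ ($l{\left(a \right)} = \left(a + 0\right) \left(a + 4\right) = a \left(4 + a\right)$)
$J{\left(u,Q \right)} = Q^{2} \left(4 + Q\right)$ ($J{\left(u,Q \right)} = Q \left(4 + Q\right) Q = Q^{2} \left(4 + Q\right)$)
$J{\left(-1,- \frac{4}{3} \right)} 29 n = \left(- \frac{4}{3}\right)^{2} \left(4 - \frac{4}{3}\right) 29 \cdot \frac{22}{5} = \frac{16}{9} \cdot \frac{8}{3} \cdot 29 \cdot \frac{22}{5} = \frac{128}{27} \cdot 29 \cdot \frac{22}{5} = \frac{3712}{27} \cdot \frac{22}{5} = \frac{81664}{135}$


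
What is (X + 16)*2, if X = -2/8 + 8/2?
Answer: 79/2 ≈ 39.500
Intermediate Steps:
X = 15/4 (X = -2*1/8 + 8*(1/2) = -1/4 + 4 = 15/4 ≈ 3.7500)
(X + 16)*2 = (15/4 + 16)*2 = (79/4)*2 = 79/2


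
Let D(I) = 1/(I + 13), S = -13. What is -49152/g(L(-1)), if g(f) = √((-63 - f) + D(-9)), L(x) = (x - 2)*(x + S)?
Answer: 98304*I*√419/419 ≈ 4802.5*I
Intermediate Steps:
D(I) = 1/(13 + I)
L(x) = (-13 + x)*(-2 + x) (L(x) = (x - 2)*(x - 13) = (-2 + x)*(-13 + x) = (-13 + x)*(-2 + x))
g(f) = √(-251/4 - f) (g(f) = √((-63 - f) + 1/(13 - 9)) = √((-63 - f) + 1/4) = √((-63 - f) + ¼) = √(-251/4 - f))
-49152/g(L(-1)) = -49152*2/√(-251 - 4*(26 + (-1)² - 15*(-1))) = -49152*2/√(-251 - 4*(26 + 1 + 15)) = -49152*2/√(-251 - 4*42) = -49152*2/√(-251 - 168) = -49152*(-2*I*√419/419) = -(-98304)*I*√419/419 = 98304*I*√419/419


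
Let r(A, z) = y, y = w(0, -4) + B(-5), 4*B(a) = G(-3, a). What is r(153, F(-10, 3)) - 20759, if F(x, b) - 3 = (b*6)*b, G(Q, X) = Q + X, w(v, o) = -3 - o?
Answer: -20760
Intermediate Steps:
B(a) = -¾ + a/4 (B(a) = (-3 + a)/4 = -¾ + a/4)
F(x, b) = 3 + 6*b² (F(x, b) = 3 + (b*6)*b = 3 + (6*b)*b = 3 + 6*b²)
y = -1 (y = (-3 - 1*(-4)) + (-¾ + (¼)*(-5)) = (-3 + 4) + (-¾ - 5/4) = 1 - 2 = -1)
r(A, z) = -1
r(153, F(-10, 3)) - 20759 = -1 - 20759 = -20760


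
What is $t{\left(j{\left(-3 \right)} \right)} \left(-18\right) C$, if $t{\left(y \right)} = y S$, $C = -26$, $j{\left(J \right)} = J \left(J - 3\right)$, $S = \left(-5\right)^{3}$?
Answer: $-1053000$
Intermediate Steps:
$S = -125$
$j{\left(J \right)} = J \left(-3 + J\right)$
$t{\left(y \right)} = - 125 y$ ($t{\left(y \right)} = y \left(-125\right) = - 125 y$)
$t{\left(j{\left(-3 \right)} \right)} \left(-18\right) C = - 125 \left(- 3 \left(-3 - 3\right)\right) \left(-18\right) \left(-26\right) = - 125 \left(\left(-3\right) \left(-6\right)\right) \left(-18\right) \left(-26\right) = \left(-125\right) 18 \left(-18\right) \left(-26\right) = \left(-2250\right) \left(-18\right) \left(-26\right) = 40500 \left(-26\right) = -1053000$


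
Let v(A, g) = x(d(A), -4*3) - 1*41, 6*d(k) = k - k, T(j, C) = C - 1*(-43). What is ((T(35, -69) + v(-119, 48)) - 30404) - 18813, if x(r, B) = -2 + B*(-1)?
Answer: -49274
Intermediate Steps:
T(j, C) = 43 + C (T(j, C) = C + 43 = 43 + C)
d(k) = 0 (d(k) = (k - k)/6 = (⅙)*0 = 0)
x(r, B) = -2 - B
v(A, g) = -31 (v(A, g) = (-2 - (-4)*3) - 1*41 = (-2 - 1*(-12)) - 41 = (-2 + 12) - 41 = 10 - 41 = -31)
((T(35, -69) + v(-119, 48)) - 30404) - 18813 = (((43 - 69) - 31) - 30404) - 18813 = ((-26 - 31) - 30404) - 18813 = (-57 - 30404) - 18813 = -30461 - 18813 = -49274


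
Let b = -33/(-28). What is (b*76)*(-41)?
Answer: -25707/7 ≈ -3672.4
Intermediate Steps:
b = 33/28 (b = -33*(-1/28) = 33/28 ≈ 1.1786)
(b*76)*(-41) = ((33/28)*76)*(-41) = (627/7)*(-41) = -25707/7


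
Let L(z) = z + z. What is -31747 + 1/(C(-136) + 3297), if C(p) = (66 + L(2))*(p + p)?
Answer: -499793022/15743 ≈ -31747.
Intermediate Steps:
L(z) = 2*z
C(p) = 140*p (C(p) = (66 + 2*2)*(p + p) = (66 + 4)*(2*p) = 70*(2*p) = 140*p)
-31747 + 1/(C(-136) + 3297) = -31747 + 1/(140*(-136) + 3297) = -31747 + 1/(-19040 + 3297) = -31747 + 1/(-15743) = -31747 - 1/15743 = -499793022/15743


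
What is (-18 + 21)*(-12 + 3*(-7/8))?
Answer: -351/8 ≈ -43.875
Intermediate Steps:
(-18 + 21)*(-12 + 3*(-7/8)) = 3*(-12 + 3*(-7*1/8)) = 3*(-12 + 3*(-7/8)) = 3*(-12 - 21/8) = 3*(-117/8) = -351/8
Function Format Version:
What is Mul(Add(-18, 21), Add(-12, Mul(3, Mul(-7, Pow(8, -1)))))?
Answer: Rational(-351, 8) ≈ -43.875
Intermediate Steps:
Mul(Add(-18, 21), Add(-12, Mul(3, Mul(-7, Pow(8, -1))))) = Mul(3, Add(-12, Mul(3, Mul(-7, Rational(1, 8))))) = Mul(3, Add(-12, Mul(3, Rational(-7, 8)))) = Mul(3, Add(-12, Rational(-21, 8))) = Mul(3, Rational(-117, 8)) = Rational(-351, 8)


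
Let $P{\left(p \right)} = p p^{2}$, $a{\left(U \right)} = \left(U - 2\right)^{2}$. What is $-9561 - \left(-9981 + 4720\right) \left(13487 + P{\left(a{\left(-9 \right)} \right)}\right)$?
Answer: $9391127967$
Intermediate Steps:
$a{\left(U \right)} = \left(-2 + U\right)^{2}$
$P{\left(p \right)} = p^{3}$
$-9561 - \left(-9981 + 4720\right) \left(13487 + P{\left(a{\left(-9 \right)} \right)}\right) = -9561 - \left(-9981 + 4720\right) \left(13487 + \left(\left(-2 - 9\right)^{2}\right)^{3}\right) = -9561 - - 5261 \left(13487 + \left(\left(-11\right)^{2}\right)^{3}\right) = -9561 - - 5261 \left(13487 + 121^{3}\right) = -9561 - - 5261 \left(13487 + 1771561\right) = -9561 - \left(-5261\right) 1785048 = -9561 - -9391137528 = -9561 + 9391137528 = 9391127967$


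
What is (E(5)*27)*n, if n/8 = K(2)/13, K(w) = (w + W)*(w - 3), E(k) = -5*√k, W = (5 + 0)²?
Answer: 29160*√5/13 ≈ 5015.7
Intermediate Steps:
W = 25 (W = 5² = 25)
K(w) = (-3 + w)*(25 + w) (K(w) = (w + 25)*(w - 3) = (25 + w)*(-3 + w) = (-3 + w)*(25 + w))
n = -216/13 (n = 8*((-75 + 2² + 22*2)/13) = 8*((-75 + 4 + 44)*(1/13)) = 8*(-27*1/13) = 8*(-27/13) = -216/13 ≈ -16.615)
(E(5)*27)*n = (-5*√5*27)*(-216/13) = -135*√5*(-216/13) = 29160*√5/13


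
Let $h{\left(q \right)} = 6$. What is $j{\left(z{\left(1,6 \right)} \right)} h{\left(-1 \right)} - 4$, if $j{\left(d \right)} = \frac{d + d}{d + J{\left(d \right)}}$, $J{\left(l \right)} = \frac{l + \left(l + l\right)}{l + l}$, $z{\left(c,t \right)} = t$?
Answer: $\frac{28}{5} \approx 5.6$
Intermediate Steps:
$J{\left(l \right)} = \frac{3}{2}$ ($J{\left(l \right)} = \frac{l + 2 l}{2 l} = 3 l \frac{1}{2 l} = \frac{3}{2}$)
$j{\left(d \right)} = \frac{2 d}{\frac{3}{2} + d}$ ($j{\left(d \right)} = \frac{d + d}{d + \frac{3}{2}} = \frac{2 d}{\frac{3}{2} + d}$)
$j{\left(z{\left(1,6 \right)} \right)} h{\left(-1 \right)} - 4 = 4 \cdot 6 \frac{1}{3 + 2 \cdot 6} \cdot 6 - 4 = 4 \cdot 6 \frac{1}{3 + 12} \cdot 6 - 4 = 4 \cdot 6 \cdot \frac{1}{15} \cdot 6 - 4 = \frac{8}{5} \cdot 6 - 4 = \frac{48}{5} - 4 = \frac{28}{5}$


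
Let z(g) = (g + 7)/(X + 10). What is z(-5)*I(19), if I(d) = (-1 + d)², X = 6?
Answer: 81/2 ≈ 40.500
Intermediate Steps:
z(g) = 7/16 + g/16 (z(g) = (g + 7)/(6 + 10) = (7 + g)/16 = (7 + g)*(1/16) = 7/16 + g/16)
z(-5)*I(19) = (7/16 + (1/16)*(-5))*(-1 + 19)² = (7/16 - 5/16)*18² = (⅛)*324 = 81/2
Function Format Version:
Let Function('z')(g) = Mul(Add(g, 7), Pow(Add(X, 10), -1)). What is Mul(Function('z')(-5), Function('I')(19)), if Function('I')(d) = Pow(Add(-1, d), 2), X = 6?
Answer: Rational(81, 2) ≈ 40.500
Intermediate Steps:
Function('z')(g) = Add(Rational(7, 16), Mul(Rational(1, 16), g)) (Function('z')(g) = Mul(Add(g, 7), Pow(Add(6, 10), -1)) = Mul(Add(7, g), Pow(16, -1)) = Mul(Add(7, g), Rational(1, 16)) = Add(Rational(7, 16), Mul(Rational(1, 16), g)))
Mul(Function('z')(-5), Function('I')(19)) = Mul(Add(Rational(7, 16), Mul(Rational(1, 16), -5)), Pow(Add(-1, 19), 2)) = Mul(Add(Rational(7, 16), Rational(-5, 16)), Pow(18, 2)) = Mul(Rational(1, 8), 324) = Rational(81, 2)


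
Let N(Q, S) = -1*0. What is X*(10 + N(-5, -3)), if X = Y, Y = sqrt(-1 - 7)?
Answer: 20*I*sqrt(2) ≈ 28.284*I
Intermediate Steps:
Y = 2*I*sqrt(2) (Y = sqrt(-8) = 2*I*sqrt(2) ≈ 2.8284*I)
N(Q, S) = 0
X = 2*I*sqrt(2) ≈ 2.8284*I
X*(10 + N(-5, -3)) = (2*I*sqrt(2))*(10 + 0) = (2*I*sqrt(2))*10 = 20*I*sqrt(2)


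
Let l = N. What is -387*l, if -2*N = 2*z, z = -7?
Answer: -2709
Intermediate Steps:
N = 7 (N = -(-7) = -1/2*(-14) = 7)
l = 7
-387*l = -387*7 = -2709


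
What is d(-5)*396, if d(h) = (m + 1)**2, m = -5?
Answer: 6336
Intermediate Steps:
d(h) = 16 (d(h) = (-5 + 1)**2 = (-4)**2 = 16)
d(-5)*396 = 16*396 = 6336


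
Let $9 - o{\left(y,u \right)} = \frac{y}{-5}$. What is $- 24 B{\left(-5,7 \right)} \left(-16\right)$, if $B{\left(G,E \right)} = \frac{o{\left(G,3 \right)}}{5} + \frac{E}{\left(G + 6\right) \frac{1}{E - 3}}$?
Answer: $\frac{56832}{5} \approx 11366.0$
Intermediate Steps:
$o{\left(y,u \right)} = 9 + \frac{y}{5}$ ($o{\left(y,u \right)} = 9 - \frac{y}{-5} = 9 - y \left(- \frac{1}{5}\right) = 9 - - \frac{y}{5} = 9 + \frac{y}{5}$)
$B{\left(G,E \right)} = \frac{9}{5} + \frac{G}{25} + \frac{E \left(-3 + E\right)}{6 + G}$ ($B{\left(G,E \right)} = \frac{9 + \frac{G}{5}}{5} + \frac{E}{\left(G + 6\right) \frac{1}{E - 3}} = \left(9 + \frac{G}{5}\right) \frac{1}{5} + \frac{E}{\left(6 + G\right) \frac{1}{-3 + E}} = \left(\frac{9}{5} + \frac{G}{25}\right) + \frac{E}{\frac{1}{-3 + E} \left(6 + G\right)} = \left(\frac{9}{5} + \frac{G}{25}\right) + E \frac{-3 + E}{6 + G} = \left(\frac{9}{5} + \frac{G}{25}\right) + \frac{E \left(-3 + E\right)}{6 + G} = \frac{9}{5} + \frac{G}{25} + \frac{E \left(-3 + E\right)}{6 + G}$)
$- 24 B{\left(-5,7 \right)} \left(-16\right) = - 24 \frac{270 + \left(-5\right)^{2} - 525 + 25 \cdot 7^{2} + 51 \left(-5\right)}{25 \left(6 - 5\right)} \left(-16\right) = - 24 \frac{270 + 25 - 525 + 25 \cdot 49 - 255}{25 \cdot 1} \left(-16\right) = - 24 \cdot \frac{1}{25} \cdot 1 \left(270 + 25 - 525 + 1225 - 255\right) \left(-16\right) = - 24 \cdot \frac{1}{25} \cdot 1 \cdot 740 \left(-16\right) = \left(-24\right) \frac{148}{5} \left(-16\right) = \left(- \frac{3552}{5}\right) \left(-16\right) = \frac{56832}{5}$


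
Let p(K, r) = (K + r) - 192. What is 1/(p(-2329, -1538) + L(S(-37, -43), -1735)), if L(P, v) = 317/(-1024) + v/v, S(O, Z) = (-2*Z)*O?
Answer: -1024/4155709 ≈ -0.00024641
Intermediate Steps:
S(O, Z) = -2*O*Z
p(K, r) = -192 + K + r
L(P, v) = 707/1024 (L(P, v) = 317*(-1/1024) + 1 = -317/1024 + 1 = 707/1024)
1/(p(-2329, -1538) + L(S(-37, -43), -1735)) = 1/((-192 - 2329 - 1538) + 707/1024) = 1/(-4059 + 707/1024) = 1/(-4155709/1024) = -1024/4155709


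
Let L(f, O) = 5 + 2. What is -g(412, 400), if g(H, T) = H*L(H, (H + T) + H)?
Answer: -2884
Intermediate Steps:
L(f, O) = 7
g(H, T) = 7*H (g(H, T) = H*7 = 7*H)
-g(412, 400) = -7*412 = -1*2884 = -2884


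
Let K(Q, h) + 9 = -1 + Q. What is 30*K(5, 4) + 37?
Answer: -113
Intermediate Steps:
K(Q, h) = -10 + Q (K(Q, h) = -9 + (-1 + Q) = -10 + Q)
30*K(5, 4) + 37 = 30*(-10 + 5) + 37 = 30*(-5) + 37 = -150 + 37 = -113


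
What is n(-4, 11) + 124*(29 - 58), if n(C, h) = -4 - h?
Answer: -3611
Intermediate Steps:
n(-4, 11) + 124*(29 - 58) = (-4 - 1*11) + 124*(29 - 58) = (-4 - 11) + 124*(-29) = -15 - 3596 = -3611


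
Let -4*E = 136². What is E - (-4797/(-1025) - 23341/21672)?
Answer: -2507235299/541800 ≈ -4627.6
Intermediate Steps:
E = -4624 (E = -¼*136² = -¼*18496 = -4624)
E - (-4797/(-1025) - 23341/21672) = -4624 - (-4797/(-1025) - 23341/21672) = -4624 - (-4797*(-1/1025) - 23341*1/21672) = -4624 - (117/25 - 23341/21672) = -4624 - 1*1952099/541800 = -4624 - 1952099/541800 = -2507235299/541800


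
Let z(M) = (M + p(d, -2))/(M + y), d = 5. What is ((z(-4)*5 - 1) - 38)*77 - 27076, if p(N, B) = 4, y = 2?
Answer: -30079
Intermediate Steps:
z(M) = (4 + M)/(2 + M) (z(M) = (M + 4)/(M + 2) = (4 + M)/(2 + M))
((z(-4)*5 - 1) - 38)*77 - 27076 = ((((4 - 4)/(2 - 4))*5 - 1) - 38)*77 - 27076 = (((0/(-2))*5 - 1) - 38)*77 - 27076 = ((-1/2*0*5 - 1) - 38)*77 - 27076 = ((0*5 - 1) - 38)*77 - 27076 = ((0 - 1) - 38)*77 - 27076 = (-1 - 38)*77 - 27076 = -39*77 - 27076 = -3003 - 27076 = -30079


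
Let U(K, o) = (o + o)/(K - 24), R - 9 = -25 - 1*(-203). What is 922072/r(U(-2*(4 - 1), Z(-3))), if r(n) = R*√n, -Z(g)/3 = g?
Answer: -922072*I*√15/561 ≈ -6365.7*I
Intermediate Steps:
Z(g) = -3*g
R = 187 (R = 9 + (-25 - 1*(-203)) = 9 + (-25 + 203) = 9 + 178 = 187)
U(K, o) = 2*o/(-24 + K) (U(K, o) = (2*o)/(-24 + K) = 2*o/(-24 + K))
r(n) = 187*√n
922072/r(U(-2*(4 - 1), Z(-3))) = 922072/((187*√(2*(-3*(-3))/(-24 - 2*(4 - 1))))) = 922072/((187*√(2*9/(-24 - 2*3)))) = 922072/((187*√(2*9/(-24 - 6)))) = 922072/((187*√(2*9/(-30)))) = 922072/((187*√(2*9*(-1/30)))) = 922072/((187*√(-⅗))) = 922072/((187*(I*√15/5))) = 922072/((187*I*√15/5)) = 922072*(-I*√15/561) = -922072*I*√15/561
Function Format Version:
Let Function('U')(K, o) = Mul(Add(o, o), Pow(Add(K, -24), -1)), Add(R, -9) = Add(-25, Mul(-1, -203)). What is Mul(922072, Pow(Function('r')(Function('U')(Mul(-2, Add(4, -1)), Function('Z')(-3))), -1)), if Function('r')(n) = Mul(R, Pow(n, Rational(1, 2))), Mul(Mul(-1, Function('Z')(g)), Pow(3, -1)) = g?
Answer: Mul(Rational(-922072, 561), I, Pow(15, Rational(1, 2))) ≈ Mul(-6365.7, I)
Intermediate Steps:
Function('Z')(g) = Mul(-3, g)
R = 187 (R = Add(9, Add(-25, Mul(-1, -203))) = Add(9, Add(-25, 203)) = Add(9, 178) = 187)
Function('U')(K, o) = Mul(2, o, Pow(Add(-24, K), -1)) (Function('U')(K, o) = Mul(Mul(2, o), Pow(Add(-24, K), -1)) = Mul(2, o, Pow(Add(-24, K), -1)))
Function('r')(n) = Mul(187, Pow(n, Rational(1, 2)))
Mul(922072, Pow(Function('r')(Function('U')(Mul(-2, Add(4, -1)), Function('Z')(-3))), -1)) = Mul(922072, Pow(Mul(187, Pow(Mul(2, Mul(-3, -3), Pow(Add(-24, Mul(-2, Add(4, -1))), -1)), Rational(1, 2))), -1)) = Mul(922072, Pow(Mul(187, Pow(Mul(2, 9, Pow(Add(-24, Mul(-2, 3)), -1)), Rational(1, 2))), -1)) = Mul(922072, Pow(Mul(187, Pow(Mul(2, 9, Pow(Add(-24, -6), -1)), Rational(1, 2))), -1)) = Mul(922072, Pow(Mul(187, Pow(Mul(2, 9, Pow(-30, -1)), Rational(1, 2))), -1)) = Mul(922072, Pow(Mul(187, Pow(Mul(2, 9, Rational(-1, 30)), Rational(1, 2))), -1)) = Mul(922072, Pow(Mul(187, Pow(Rational(-3, 5), Rational(1, 2))), -1)) = Mul(922072, Pow(Mul(187, Mul(Rational(1, 5), I, Pow(15, Rational(1, 2)))), -1)) = Mul(922072, Pow(Mul(Rational(187, 5), I, Pow(15, Rational(1, 2))), -1)) = Mul(922072, Mul(Rational(-1, 561), I, Pow(15, Rational(1, 2)))) = Mul(Rational(-922072, 561), I, Pow(15, Rational(1, 2)))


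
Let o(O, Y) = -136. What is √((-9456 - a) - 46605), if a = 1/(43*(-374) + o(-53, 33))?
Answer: I*√1638373529194/5406 ≈ 236.77*I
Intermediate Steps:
a = -1/16218 (a = 1/(43*(-374) - 136) = 1/(-16082 - 136) = 1/(-16218) = -1/16218 ≈ -6.1660e-5)
√((-9456 - a) - 46605) = √((-9456 - 1*(-1/16218)) - 46605) = √((-9456 + 1/16218) - 46605) = √(-153357407/16218 - 46605) = √(-909197297/16218) = I*√1638373529194/5406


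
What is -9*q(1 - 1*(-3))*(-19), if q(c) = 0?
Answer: 0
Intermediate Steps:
-9*q(1 - 1*(-3))*(-19) = -9*0*(-19) = 0*(-19) = 0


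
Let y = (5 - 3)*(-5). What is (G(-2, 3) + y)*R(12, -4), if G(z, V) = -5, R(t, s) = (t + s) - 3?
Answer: -75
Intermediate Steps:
R(t, s) = -3 + s + t (R(t, s) = (s + t) - 3 = -3 + s + t)
y = -10 (y = 2*(-5) = -10)
(G(-2, 3) + y)*R(12, -4) = (-5 - 10)*(-3 - 4 + 12) = -15*5 = -75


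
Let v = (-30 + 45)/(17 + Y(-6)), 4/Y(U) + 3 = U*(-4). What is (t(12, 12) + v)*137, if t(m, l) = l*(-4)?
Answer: -2330781/361 ≈ -6456.5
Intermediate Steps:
t(m, l) = -4*l
Y(U) = 4/(-3 - 4*U) (Y(U) = 4/(-3 + U*(-4)) = 4/(-3 - 4*U))
v = 315/361 (v = (-30 + 45)/(17 - 4/(3 + 4*(-6))) = 15/(17 - 4/(3 - 24)) = 15/(17 - 4/(-21)) = 15/(17 - 4*(-1/21)) = 15/(17 + 4/21) = 15/(361/21) = 15*(21/361) = 315/361 ≈ 0.87258)
(t(12, 12) + v)*137 = (-4*12 + 315/361)*137 = (-48 + 315/361)*137 = -17013/361*137 = -2330781/361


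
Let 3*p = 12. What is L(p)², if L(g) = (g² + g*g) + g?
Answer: 1296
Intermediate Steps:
p = 4 (p = (⅓)*12 = 4)
L(g) = g + 2*g² (L(g) = (g² + g²) + g = 2*g² + g = g + 2*g²)
L(p)² = (4*(1 + 2*4))² = (4*(1 + 8))² = (4*9)² = 36² = 1296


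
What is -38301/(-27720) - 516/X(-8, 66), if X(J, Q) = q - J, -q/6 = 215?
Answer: 10567567/5922840 ≈ 1.7842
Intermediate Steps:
q = -1290 (q = -6*215 = -1290)
X(J, Q) = -1290 - J
-38301/(-27720) - 516/X(-8, 66) = -38301/(-27720) - 516/(-1290 - 1*(-8)) = -38301*(-1/27720) - 516/(-1290 + 8) = 12767/9240 - 516/(-1282) = 12767/9240 - 516*(-1/1282) = 12767/9240 + 258/641 = 10567567/5922840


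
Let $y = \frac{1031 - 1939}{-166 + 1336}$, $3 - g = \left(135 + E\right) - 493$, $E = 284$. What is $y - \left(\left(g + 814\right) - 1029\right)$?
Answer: $\frac{80276}{585} \approx 137.22$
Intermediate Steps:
$g = 77$ ($g = 3 - \left(\left(135 + 284\right) - 493\right) = 3 - \left(419 - 493\right) = 3 - -74 = 3 + 74 = 77$)
$y = - \frac{454}{585}$ ($y = - \frac{908}{1170} = \left(-908\right) \frac{1}{1170} = - \frac{454}{585} \approx -0.77607$)
$y - \left(\left(g + 814\right) - 1029\right) = - \frac{454}{585} - \left(\left(77 + 814\right) - 1029\right) = - \frac{454}{585} - \left(891 - 1029\right) = - \frac{454}{585} - -138 = - \frac{454}{585} + 138 = \frac{80276}{585}$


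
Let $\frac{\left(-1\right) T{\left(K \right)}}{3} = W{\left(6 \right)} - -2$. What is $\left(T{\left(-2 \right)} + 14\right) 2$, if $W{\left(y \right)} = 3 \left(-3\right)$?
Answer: $70$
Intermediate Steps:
$W{\left(y \right)} = -9$
$T{\left(K \right)} = 21$ ($T{\left(K \right)} = - 3 \left(-9 - -2\right) = - 3 \left(-9 + 2\right) = \left(-3\right) \left(-7\right) = 21$)
$\left(T{\left(-2 \right)} + 14\right) 2 = \left(21 + 14\right) 2 = 35 \cdot 2 = 70$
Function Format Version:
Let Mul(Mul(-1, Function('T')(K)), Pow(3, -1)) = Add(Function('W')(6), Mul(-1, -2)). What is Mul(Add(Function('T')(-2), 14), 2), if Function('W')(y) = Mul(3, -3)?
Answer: 70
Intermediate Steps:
Function('W')(y) = -9
Function('T')(K) = 21 (Function('T')(K) = Mul(-3, Add(-9, Mul(-1, -2))) = Mul(-3, Add(-9, 2)) = Mul(-3, -7) = 21)
Mul(Add(Function('T')(-2), 14), 2) = Mul(Add(21, 14), 2) = Mul(35, 2) = 70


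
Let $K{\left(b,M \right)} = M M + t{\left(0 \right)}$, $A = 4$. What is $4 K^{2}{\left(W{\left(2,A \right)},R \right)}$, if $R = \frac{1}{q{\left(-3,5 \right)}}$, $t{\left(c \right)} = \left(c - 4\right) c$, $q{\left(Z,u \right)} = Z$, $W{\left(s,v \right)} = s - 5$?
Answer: $\frac{4}{81} \approx 0.049383$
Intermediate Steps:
$W{\left(s,v \right)} = -5 + s$ ($W{\left(s,v \right)} = s - 5 = -5 + s$)
$t{\left(c \right)} = c \left(-4 + c\right)$ ($t{\left(c \right)} = \left(-4 + c\right) c = c \left(-4 + c\right)$)
$R = - \frac{1}{3}$ ($R = \frac{1}{-3} = - \frac{1}{3} \approx -0.33333$)
$K{\left(b,M \right)} = M^{2}$ ($K{\left(b,M \right)} = M M + 0 \left(-4 + 0\right) = M^{2} + 0 \left(-4\right) = M^{2} + 0 = M^{2}$)
$4 K^{2}{\left(W{\left(2,A \right)},R \right)} = 4 \left(\left(- \frac{1}{3}\right)^{2}\right)^{2} = \frac{4}{81}$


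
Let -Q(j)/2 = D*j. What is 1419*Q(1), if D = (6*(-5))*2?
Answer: 170280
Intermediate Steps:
D = -60 (D = -30*2 = -60)
Q(j) = 120*j (Q(j) = -(-120)*j = 120*j)
1419*Q(1) = 1419*(120*1) = 1419*120 = 170280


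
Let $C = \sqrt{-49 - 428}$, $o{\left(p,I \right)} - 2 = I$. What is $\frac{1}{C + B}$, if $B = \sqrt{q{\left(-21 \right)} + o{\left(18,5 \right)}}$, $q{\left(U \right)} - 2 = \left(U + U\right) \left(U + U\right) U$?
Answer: $- \frac{i}{3 \sqrt{53} + 3 \sqrt{4115}} \approx - 0.0046667 i$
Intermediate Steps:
$o{\left(p,I \right)} = 2 + I$
$q{\left(U \right)} = 2 + 4 U^{3}$ ($q{\left(U \right)} = 2 + \left(U + U\right) \left(U + U\right) U = 2 + 2 U 2 U U = 2 + 4 U^{2} U = 2 + 4 U^{3}$)
$C = 3 i \sqrt{53}$ ($C = \sqrt{-477} = 3 i \sqrt{53} \approx 21.84 i$)
$B = 3 i \sqrt{4115}$ ($B = \sqrt{\left(2 + 4 \left(-21\right)^{3}\right) + \left(2 + 5\right)} = \sqrt{\left(2 + 4 \left(-9261\right)\right) + 7} = \sqrt{\left(2 - 37044\right) + 7} = \sqrt{-37042 + 7} = \sqrt{-37035} = 3 i \sqrt{4115} \approx 192.44 i$)
$\frac{1}{C + B} = \frac{1}{3 i \sqrt{53} + 3 i \sqrt{4115}}$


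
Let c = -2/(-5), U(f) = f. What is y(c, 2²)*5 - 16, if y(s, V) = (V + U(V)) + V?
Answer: 44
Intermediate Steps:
c = ⅖ (c = -2*(-⅕) = ⅖ ≈ 0.40000)
y(s, V) = 3*V (y(s, V) = (V + V) + V = 2*V + V = 3*V)
y(c, 2²)*5 - 16 = (3*2²)*5 - 16 = (3*4)*5 - 16 = 12*5 - 16 = 60 - 16 = 44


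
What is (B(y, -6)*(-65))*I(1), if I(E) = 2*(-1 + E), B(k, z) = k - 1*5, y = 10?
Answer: 0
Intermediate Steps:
B(k, z) = -5 + k (B(k, z) = k - 5 = -5 + k)
I(E) = -2 + 2*E
(B(y, -6)*(-65))*I(1) = ((-5 + 10)*(-65))*(-2 + 2*1) = (5*(-65))*(-2 + 2) = -325*0 = 0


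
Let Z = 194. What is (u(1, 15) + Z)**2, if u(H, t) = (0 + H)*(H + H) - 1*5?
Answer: 36481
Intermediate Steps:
u(H, t) = -5 + 2*H**2 (u(H, t) = H*(2*H) - 5 = 2*H**2 - 5 = -5 + 2*H**2)
(u(1, 15) + Z)**2 = ((-5 + 2*1**2) + 194)**2 = ((-5 + 2*1) + 194)**2 = ((-5 + 2) + 194)**2 = (-3 + 194)**2 = 191**2 = 36481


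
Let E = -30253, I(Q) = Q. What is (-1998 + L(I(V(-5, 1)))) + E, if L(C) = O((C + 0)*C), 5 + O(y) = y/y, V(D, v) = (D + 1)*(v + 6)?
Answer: -32255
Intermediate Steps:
V(D, v) = (1 + D)*(6 + v)
O(y) = -4 (O(y) = -5 + y/y = -5 + 1 = -4)
L(C) = -4
(-1998 + L(I(V(-5, 1)))) + E = (-1998 - 4) - 30253 = -2002 - 30253 = -32255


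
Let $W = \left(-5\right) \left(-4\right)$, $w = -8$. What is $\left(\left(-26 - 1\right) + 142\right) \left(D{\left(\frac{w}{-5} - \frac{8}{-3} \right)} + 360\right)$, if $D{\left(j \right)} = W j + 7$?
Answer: $\frac{156055}{3} \approx 52018.0$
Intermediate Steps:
$W = 20$
$D{\left(j \right)} = 7 + 20 j$ ($D{\left(j \right)} = 20 j + 7 = 7 + 20 j$)
$\left(\left(-26 - 1\right) + 142\right) \left(D{\left(\frac{w}{-5} - \frac{8}{-3} \right)} + 360\right) = \left(\left(-26 - 1\right) + 142\right) \left(\left(7 + 20 \left(- \frac{8}{-5} - \frac{8}{-3}\right)\right) + 360\right) = \left(-27 + 142\right) \left(\left(7 + 20 \left(\left(-8\right) \left(- \frac{1}{5}\right) - - \frac{8}{3}\right)\right) + 360\right) = 115 \left(\left(7 + 20 \left(\frac{8}{5} + \frac{8}{3}\right)\right) + 360\right) = 115 \left(\left(7 + 20 \cdot \frac{64}{15}\right) + 360\right) = 115 \left(\left(7 + \frac{256}{3}\right) + 360\right) = 115 \left(\frac{277}{3} + 360\right) = 115 \cdot \frac{1357}{3} = \frac{156055}{3}$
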